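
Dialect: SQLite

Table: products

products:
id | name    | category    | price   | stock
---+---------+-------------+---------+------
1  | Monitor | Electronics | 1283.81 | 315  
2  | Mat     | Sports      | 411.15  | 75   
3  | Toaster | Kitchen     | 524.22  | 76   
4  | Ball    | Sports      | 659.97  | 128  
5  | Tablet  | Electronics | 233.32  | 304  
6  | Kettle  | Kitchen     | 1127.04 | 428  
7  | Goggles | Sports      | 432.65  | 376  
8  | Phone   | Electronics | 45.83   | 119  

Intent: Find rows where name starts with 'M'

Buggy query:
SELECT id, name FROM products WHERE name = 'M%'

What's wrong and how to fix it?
Bug: '=' compares the literal string including the % character; pattern matching needs LIKE

Fix: Replace '=' with LIKE so 'M%' is treated as a pattern

Corrected query:
SELECT id, name FROM products WHERE name LIKE 'M%'

Result:
id | name   
---+--------
1  | Monitor
2  | Mat    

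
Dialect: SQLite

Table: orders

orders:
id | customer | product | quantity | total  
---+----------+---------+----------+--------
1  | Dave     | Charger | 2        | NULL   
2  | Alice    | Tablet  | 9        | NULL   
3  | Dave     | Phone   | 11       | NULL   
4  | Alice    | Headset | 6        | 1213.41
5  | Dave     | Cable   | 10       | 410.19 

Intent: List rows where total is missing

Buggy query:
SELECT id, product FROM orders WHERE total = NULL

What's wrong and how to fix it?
Bug: '= NULL' is always unknown in SQL three-valued logic, so no rows match

Fix: Replace '= NULL' with 'IS NULL'

Corrected query:
SELECT id, product FROM orders WHERE total IS NULL

Result:
id | product
---+--------
1  | Charger
2  | Tablet 
3  | Phone  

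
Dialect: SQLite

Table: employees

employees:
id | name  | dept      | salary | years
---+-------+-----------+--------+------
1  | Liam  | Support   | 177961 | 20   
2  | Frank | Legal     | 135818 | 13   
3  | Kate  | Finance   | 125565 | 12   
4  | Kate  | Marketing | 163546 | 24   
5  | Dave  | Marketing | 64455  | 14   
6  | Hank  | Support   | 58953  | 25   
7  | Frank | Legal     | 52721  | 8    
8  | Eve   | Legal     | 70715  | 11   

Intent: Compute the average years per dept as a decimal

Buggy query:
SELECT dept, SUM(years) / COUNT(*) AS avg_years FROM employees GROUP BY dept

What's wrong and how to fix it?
Bug: Both operands are integers, so '/' performs integer division and truncates

Fix: Multiply by 1.0 (or CAST to REAL) to force floating-point division

Corrected query:
SELECT dept, SUM(years) * 1.0 / COUNT(*) AS avg_years FROM employees GROUP BY dept

Result:
dept      | avg_years
----------+----------
Finance   | 12       
Legal     | 10.666667
Marketing | 19       
Support   | 22.5     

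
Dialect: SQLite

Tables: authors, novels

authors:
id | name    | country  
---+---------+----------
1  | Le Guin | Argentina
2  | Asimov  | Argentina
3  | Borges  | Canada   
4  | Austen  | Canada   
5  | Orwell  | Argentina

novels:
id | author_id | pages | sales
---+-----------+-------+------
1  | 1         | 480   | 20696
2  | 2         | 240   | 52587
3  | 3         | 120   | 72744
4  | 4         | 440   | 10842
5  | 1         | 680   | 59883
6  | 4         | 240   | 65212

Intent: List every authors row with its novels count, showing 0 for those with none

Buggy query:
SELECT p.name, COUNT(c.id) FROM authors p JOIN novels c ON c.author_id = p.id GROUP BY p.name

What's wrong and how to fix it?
Bug: INNER JOIN drops authors rows that have no matching novels rows

Fix: Use LEFT JOIN so parents without children still appear (COUNT(c.id) gives 0)

Corrected query:
SELECT p.name, COUNT(c.id) FROM authors p LEFT JOIN novels c ON c.author_id = p.id GROUP BY p.name

Result:
name    | COUNT(c.id)
--------+------------
Asimov  | 1          
Austen  | 2          
Borges  | 1          
Le Guin | 2          
Orwell  | 0          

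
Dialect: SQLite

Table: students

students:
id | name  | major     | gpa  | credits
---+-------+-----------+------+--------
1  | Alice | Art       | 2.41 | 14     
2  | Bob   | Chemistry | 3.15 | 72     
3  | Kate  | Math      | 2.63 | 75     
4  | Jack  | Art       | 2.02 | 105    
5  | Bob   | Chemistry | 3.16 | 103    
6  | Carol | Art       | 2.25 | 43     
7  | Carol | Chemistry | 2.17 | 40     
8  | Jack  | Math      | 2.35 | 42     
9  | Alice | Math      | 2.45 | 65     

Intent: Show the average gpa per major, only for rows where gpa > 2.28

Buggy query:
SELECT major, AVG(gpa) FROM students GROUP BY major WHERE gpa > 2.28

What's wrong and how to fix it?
Bug: Row-level WHERE must come before GROUP BY in the clause order

Fix: Move the WHERE clause before GROUP BY

Corrected query:
SELECT major, AVG(gpa) FROM students WHERE gpa > 2.28 GROUP BY major

Result:
major     | AVG(gpa)
----------+---------
Art       | 2.41    
Chemistry | 3.155   
Math      | 2.476667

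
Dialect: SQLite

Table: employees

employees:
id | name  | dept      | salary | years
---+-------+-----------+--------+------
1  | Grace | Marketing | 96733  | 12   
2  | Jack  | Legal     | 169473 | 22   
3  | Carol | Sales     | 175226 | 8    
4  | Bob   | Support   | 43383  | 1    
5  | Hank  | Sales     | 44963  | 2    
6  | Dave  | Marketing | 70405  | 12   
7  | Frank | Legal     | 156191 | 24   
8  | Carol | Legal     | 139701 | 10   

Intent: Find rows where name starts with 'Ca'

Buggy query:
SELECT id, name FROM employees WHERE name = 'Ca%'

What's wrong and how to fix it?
Bug: '=' compares the literal string including the % character; pattern matching needs LIKE

Fix: Use LIKE for wildcard pattern matching

Corrected query:
SELECT id, name FROM employees WHERE name LIKE 'Ca%'

Result:
id | name 
---+------
3  | Carol
8  | Carol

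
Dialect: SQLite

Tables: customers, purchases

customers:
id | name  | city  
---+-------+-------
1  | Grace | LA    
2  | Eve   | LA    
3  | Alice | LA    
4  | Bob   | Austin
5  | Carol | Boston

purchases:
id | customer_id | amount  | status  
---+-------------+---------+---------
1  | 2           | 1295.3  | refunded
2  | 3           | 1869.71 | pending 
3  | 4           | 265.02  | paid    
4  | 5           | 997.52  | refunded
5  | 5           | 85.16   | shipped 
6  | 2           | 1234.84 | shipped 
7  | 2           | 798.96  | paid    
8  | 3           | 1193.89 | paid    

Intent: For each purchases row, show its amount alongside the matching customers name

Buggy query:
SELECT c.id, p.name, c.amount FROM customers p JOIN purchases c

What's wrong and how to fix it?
Bug: JOIN with no ON clause produces a cartesian product; every purchases row pairs with every customers row

Fix: Specify the join condition linking the foreign key to the parent id

Corrected query:
SELECT c.id, p.name, c.amount FROM customers p JOIN purchases c ON c.customer_id = p.id

Result:
id | name  | amount 
---+-------+--------
1  | Eve   | 1295.3 
2  | Alice | 1869.71
3  | Bob   | 265.02 
4  | Carol | 997.52 
5  | Carol | 85.16  
6  | Eve   | 1234.84
7  | Eve   | 798.96 
8  | Alice | 1193.89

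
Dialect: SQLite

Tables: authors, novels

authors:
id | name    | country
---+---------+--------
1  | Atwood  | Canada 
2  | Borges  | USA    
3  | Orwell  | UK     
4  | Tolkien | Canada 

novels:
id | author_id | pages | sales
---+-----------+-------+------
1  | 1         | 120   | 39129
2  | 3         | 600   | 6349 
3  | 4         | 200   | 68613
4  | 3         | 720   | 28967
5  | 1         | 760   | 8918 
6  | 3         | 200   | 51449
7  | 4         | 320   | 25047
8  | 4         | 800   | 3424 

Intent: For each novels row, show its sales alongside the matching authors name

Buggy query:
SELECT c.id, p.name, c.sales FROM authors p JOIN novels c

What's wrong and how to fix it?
Bug: Missing join condition: each novels row is matched to all authors rows instead of just its own

Fix: Add ON c.author_id = p.id to the JOIN

Corrected query:
SELECT c.id, p.name, c.sales FROM authors p JOIN novels c ON c.author_id = p.id

Result:
id | name    | sales
---+---------+------
1  | Atwood  | 39129
2  | Orwell  | 6349 
3  | Tolkien | 68613
4  | Orwell  | 28967
5  | Atwood  | 8918 
6  | Orwell  | 51449
7  | Tolkien | 25047
8  | Tolkien | 3424 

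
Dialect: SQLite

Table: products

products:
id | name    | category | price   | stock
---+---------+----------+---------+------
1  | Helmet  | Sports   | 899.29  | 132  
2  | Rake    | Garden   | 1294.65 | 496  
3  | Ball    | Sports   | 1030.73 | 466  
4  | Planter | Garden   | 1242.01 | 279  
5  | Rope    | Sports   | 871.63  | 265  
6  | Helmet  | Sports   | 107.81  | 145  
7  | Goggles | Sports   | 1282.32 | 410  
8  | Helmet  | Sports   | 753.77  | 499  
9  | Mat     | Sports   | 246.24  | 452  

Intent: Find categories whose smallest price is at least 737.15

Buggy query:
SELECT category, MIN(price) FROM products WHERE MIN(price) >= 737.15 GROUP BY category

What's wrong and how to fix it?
Bug: MIN() in WHERE is a misuse of aggregate

Fix: Replace WHERE with HAVING after the GROUP BY

Corrected query:
SELECT category, MIN(price) FROM products GROUP BY category HAVING MIN(price) >= 737.15

Result:
category | MIN(price)
---------+-----------
Garden   | 1242.01   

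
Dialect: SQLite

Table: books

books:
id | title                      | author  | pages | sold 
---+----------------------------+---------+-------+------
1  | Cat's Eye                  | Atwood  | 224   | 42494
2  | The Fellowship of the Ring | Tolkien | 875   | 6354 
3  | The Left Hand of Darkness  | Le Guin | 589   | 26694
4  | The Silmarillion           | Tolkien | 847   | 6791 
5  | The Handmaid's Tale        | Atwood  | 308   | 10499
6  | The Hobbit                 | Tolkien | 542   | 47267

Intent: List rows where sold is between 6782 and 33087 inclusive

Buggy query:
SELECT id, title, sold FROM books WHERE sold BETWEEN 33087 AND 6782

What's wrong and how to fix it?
Bug: BETWEEN expects the lower bound first; with 33087 AND 6782 the range is empty

Fix: Swap the bounds so the smaller value comes first

Corrected query:
SELECT id, title, sold FROM books WHERE sold BETWEEN 6782 AND 33087

Result:
id | title                     | sold 
---+---------------------------+------
3  | The Left Hand of Darkness | 26694
4  | The Silmarillion          | 6791 
5  | The Handmaid's Tale       | 10499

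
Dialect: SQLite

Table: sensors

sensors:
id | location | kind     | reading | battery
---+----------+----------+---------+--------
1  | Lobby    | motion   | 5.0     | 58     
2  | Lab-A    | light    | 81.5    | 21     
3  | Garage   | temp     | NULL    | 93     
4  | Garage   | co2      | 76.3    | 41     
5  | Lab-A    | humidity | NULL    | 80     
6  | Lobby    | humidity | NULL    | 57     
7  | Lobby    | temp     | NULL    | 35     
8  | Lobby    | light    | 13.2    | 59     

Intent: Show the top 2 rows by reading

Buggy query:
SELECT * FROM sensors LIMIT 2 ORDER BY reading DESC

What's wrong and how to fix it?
Bug: ORDER BY cannot follow LIMIT; LIMIT is the final clause

Fix: Swap the clauses: ORDER BY first, then LIMIT

Corrected query:
SELECT * FROM sensors ORDER BY reading DESC LIMIT 2

Result:
id | location | kind  | reading | battery
---+----------+-------+---------+--------
2  | Lab-A    | light | 81.5    | 21     
4  | Garage   | co2   | 76.3    | 41     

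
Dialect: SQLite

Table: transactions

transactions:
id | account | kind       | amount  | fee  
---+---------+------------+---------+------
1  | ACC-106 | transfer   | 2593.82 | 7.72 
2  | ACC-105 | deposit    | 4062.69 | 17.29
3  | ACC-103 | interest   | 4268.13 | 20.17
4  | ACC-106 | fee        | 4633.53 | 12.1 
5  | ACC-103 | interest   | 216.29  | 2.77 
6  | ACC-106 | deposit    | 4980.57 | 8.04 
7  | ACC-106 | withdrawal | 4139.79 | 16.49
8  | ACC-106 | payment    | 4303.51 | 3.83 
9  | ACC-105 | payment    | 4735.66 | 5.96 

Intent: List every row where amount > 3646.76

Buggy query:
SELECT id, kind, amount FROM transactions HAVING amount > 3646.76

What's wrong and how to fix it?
Bug: This is a non-aggregate query (no GROUP BY, no aggregates), so in SQLite the HAVING clause is invalid here; a row-level condition belongs in WHERE

Fix: Use WHERE for row-level filtering

Corrected query:
SELECT id, kind, amount FROM transactions WHERE amount > 3646.76

Result:
id | kind       | amount 
---+------------+--------
2  | deposit    | 4062.69
3  | interest   | 4268.13
4  | fee        | 4633.53
6  | deposit    | 4980.57
7  | withdrawal | 4139.79
8  | payment    | 4303.51
9  | payment    | 4735.66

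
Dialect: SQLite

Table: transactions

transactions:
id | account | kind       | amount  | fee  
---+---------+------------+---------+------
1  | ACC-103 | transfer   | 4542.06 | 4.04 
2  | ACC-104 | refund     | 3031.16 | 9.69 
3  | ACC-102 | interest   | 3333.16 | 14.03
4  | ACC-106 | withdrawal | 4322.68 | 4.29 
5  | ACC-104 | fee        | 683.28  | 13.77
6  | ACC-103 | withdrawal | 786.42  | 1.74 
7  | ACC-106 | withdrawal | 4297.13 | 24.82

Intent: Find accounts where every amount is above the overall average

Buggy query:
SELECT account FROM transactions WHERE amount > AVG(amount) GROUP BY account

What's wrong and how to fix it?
Bug: WHERE evaluates per row before aggregation, so AVG() is unavailable

Fix: Use a subquery for AVG and a HAVING MIN(...) filter so the condition holds for every row in the group

Corrected query:
SELECT account FROM transactions GROUP BY account HAVING MIN(amount) > (SELECT AVG(amount) FROM transactions)

Result:
account
-------
ACC-102
ACC-106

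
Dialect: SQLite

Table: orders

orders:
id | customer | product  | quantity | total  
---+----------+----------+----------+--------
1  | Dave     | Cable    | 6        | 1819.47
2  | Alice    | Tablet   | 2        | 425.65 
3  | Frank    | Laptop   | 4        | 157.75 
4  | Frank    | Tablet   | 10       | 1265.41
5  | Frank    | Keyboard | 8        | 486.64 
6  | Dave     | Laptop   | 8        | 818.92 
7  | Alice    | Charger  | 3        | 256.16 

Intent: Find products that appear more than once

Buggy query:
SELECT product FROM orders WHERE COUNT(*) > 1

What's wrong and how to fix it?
Bug: WHERE can't reference COUNT(*); aggregates are computed after WHERE

Fix: Group first, then use HAVING for the count condition

Corrected query:
SELECT product FROM orders GROUP BY product HAVING COUNT(*) > 1

Result:
product
-------
Laptop 
Tablet 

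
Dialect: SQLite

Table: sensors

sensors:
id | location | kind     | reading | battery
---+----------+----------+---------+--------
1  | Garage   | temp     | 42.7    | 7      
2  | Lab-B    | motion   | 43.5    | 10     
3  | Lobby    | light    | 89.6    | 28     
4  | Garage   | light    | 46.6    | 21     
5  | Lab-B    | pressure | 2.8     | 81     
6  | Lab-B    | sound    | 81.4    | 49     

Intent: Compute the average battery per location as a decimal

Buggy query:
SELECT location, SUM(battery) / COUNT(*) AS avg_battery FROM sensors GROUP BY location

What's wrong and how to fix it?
Bug: SUM(battery) and COUNT(*) are both integers; the division truncates the fractional part

Fix: Multiply by 1.0 (or CAST to REAL) to force floating-point division

Corrected query:
SELECT location, SUM(battery) * 1.0 / COUNT(*) AS avg_battery FROM sensors GROUP BY location

Result:
location | avg_battery
---------+------------
Garage   | 14         
Lab-B    | 46.666667  
Lobby    | 28         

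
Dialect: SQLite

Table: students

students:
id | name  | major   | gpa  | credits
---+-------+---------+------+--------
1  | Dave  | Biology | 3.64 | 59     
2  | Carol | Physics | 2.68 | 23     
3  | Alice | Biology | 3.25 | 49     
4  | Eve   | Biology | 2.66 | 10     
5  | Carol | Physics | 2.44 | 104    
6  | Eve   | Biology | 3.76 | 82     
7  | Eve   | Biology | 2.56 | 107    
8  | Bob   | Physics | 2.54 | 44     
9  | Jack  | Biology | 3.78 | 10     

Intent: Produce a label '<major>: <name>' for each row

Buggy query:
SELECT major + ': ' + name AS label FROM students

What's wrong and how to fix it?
Bug: SQLite uses || for string concatenation; + coerces text to numbers (yielding 0)

Fix: Use the || operator for string concatenation

Corrected query:
SELECT major || ': ' || name AS label FROM students

Result:
label         
--------------
Biology: Dave 
Physics: Carol
Biology: Alice
Biology: Eve  
Physics: Carol
Biology: Eve  
Biology: Eve  
Physics: Bob  
Biology: Jack 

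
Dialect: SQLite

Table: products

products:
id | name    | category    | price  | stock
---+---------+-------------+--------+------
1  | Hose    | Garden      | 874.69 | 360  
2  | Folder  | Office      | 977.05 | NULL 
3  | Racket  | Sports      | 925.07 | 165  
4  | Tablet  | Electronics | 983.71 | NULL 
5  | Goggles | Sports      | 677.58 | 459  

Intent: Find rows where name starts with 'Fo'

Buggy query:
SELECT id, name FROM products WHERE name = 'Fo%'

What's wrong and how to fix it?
Bug: Wildcards only work with LIKE; '=' treats '%' as a literal character

Fix: Use LIKE for wildcard pattern matching

Corrected query:
SELECT id, name FROM products WHERE name LIKE 'Fo%'

Result:
id | name  
---+-------
2  | Folder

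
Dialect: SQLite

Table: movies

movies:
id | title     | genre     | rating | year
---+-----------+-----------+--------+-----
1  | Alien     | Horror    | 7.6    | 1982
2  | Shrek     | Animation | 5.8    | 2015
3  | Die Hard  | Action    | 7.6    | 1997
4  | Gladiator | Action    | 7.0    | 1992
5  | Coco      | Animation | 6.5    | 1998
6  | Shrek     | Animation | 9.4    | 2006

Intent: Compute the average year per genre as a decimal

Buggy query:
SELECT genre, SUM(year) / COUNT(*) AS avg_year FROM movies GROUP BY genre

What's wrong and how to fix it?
Bug: SUM(year) and COUNT(*) are both integers; the division truncates the fractional part

Fix: Multiply by 1.0 (or CAST to REAL) to force floating-point division

Corrected query:
SELECT genre, SUM(year) * 1.0 / COUNT(*) AS avg_year FROM movies GROUP BY genre

Result:
genre     | avg_year   
----------+------------
Action    | 1994.5     
Animation | 2006.333333
Horror    | 1982       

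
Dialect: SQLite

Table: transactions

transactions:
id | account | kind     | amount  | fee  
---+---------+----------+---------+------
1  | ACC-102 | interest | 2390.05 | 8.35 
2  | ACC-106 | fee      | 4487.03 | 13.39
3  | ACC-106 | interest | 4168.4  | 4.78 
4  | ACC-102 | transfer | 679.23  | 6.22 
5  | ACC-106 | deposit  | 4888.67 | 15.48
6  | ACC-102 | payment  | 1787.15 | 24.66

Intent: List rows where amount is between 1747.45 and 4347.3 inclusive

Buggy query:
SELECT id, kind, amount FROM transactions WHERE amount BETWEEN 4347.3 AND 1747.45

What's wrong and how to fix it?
Bug: The bounds are reversed; BETWEEN a AND b requires a <= b to match anything

Fix: Swap the bounds so the smaller value comes first

Corrected query:
SELECT id, kind, amount FROM transactions WHERE amount BETWEEN 1747.45 AND 4347.3

Result:
id | kind     | amount 
---+----------+--------
1  | interest | 2390.05
3  | interest | 4168.4 
6  | payment  | 1787.15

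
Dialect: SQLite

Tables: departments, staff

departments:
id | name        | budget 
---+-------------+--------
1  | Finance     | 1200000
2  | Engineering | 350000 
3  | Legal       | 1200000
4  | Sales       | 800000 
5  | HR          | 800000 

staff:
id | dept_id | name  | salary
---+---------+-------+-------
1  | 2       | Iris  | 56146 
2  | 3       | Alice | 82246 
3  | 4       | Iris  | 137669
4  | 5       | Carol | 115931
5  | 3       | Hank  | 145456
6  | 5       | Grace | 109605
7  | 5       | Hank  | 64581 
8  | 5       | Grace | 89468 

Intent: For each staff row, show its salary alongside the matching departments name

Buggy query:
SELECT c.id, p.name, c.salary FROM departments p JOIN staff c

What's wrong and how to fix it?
Bug: Missing join condition: each staff row is matched to all departments rows instead of just its own

Fix: Add ON c.dept_id = p.id to the JOIN

Corrected query:
SELECT c.id, p.name, c.salary FROM departments p JOIN staff c ON c.dept_id = p.id

Result:
id | name        | salary
---+-------------+-------
1  | Engineering | 56146 
2  | Legal       | 82246 
3  | Sales       | 137669
4  | HR          | 115931
5  | Legal       | 145456
6  | HR          | 109605
7  | HR          | 64581 
8  | HR          | 89468 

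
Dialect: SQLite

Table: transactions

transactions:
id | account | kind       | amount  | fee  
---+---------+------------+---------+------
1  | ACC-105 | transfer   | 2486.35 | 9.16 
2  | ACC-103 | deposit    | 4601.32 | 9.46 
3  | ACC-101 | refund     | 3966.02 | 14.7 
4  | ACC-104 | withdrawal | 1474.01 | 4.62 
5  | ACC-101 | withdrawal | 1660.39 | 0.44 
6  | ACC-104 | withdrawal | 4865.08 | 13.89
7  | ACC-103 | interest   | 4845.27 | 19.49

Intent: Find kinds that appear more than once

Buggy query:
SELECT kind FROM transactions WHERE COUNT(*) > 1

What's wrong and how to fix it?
Bug: WHERE can't reference COUNT(*); aggregates are computed after WHERE

Fix: GROUP BY kind, then filter groups with HAVING COUNT(*) > 1

Corrected query:
SELECT kind FROM transactions GROUP BY kind HAVING COUNT(*) > 1

Result:
kind      
----------
withdrawal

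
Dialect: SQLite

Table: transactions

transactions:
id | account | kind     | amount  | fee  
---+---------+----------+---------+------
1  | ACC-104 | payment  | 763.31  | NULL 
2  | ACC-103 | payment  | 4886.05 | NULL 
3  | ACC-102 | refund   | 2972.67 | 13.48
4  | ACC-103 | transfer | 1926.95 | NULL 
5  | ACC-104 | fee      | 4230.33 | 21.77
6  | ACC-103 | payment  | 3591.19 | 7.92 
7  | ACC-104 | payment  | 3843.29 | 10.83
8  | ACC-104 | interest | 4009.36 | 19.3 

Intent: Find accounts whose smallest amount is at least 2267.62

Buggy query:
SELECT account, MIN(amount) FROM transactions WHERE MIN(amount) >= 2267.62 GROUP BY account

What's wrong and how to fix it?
Bug: Aggregates like MIN are computed per group after WHERE runs

Fix: Replace WHERE with HAVING after the GROUP BY

Corrected query:
SELECT account, MIN(amount) FROM transactions GROUP BY account HAVING MIN(amount) >= 2267.62

Result:
account | MIN(amount)
--------+------------
ACC-102 | 2972.67    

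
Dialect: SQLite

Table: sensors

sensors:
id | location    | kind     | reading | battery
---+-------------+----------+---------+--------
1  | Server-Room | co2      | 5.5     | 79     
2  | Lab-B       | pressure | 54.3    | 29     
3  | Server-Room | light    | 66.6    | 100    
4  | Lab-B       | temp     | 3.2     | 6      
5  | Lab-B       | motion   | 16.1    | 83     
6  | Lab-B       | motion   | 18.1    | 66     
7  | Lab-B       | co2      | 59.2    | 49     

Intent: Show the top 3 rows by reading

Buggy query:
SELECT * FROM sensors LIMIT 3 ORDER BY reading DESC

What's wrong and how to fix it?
Bug: ORDER BY cannot follow LIMIT; LIMIT is the final clause

Fix: Sort with ORDER BY, then apply LIMIT

Corrected query:
SELECT * FROM sensors ORDER BY reading DESC LIMIT 3

Result:
id | location    | kind     | reading | battery
---+-------------+----------+---------+--------
3  | Server-Room | light    | 66.6    | 100    
7  | Lab-B       | co2      | 59.2    | 49     
2  | Lab-B       | pressure | 54.3    | 29     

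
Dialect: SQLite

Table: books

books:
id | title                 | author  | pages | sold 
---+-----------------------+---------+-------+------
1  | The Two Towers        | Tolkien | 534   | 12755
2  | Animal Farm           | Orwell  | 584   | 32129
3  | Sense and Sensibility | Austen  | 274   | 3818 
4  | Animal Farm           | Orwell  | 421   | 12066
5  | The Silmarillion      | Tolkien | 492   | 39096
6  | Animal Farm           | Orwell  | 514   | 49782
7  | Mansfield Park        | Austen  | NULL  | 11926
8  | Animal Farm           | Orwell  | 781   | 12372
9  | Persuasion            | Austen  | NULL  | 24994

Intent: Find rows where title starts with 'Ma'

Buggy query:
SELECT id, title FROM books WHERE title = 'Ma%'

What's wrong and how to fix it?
Bug: '=' compares the literal string including the % character; pattern matching needs LIKE

Fix: Use LIKE for wildcard pattern matching

Corrected query:
SELECT id, title FROM books WHERE title LIKE 'Ma%'

Result:
id | title         
---+---------------
7  | Mansfield Park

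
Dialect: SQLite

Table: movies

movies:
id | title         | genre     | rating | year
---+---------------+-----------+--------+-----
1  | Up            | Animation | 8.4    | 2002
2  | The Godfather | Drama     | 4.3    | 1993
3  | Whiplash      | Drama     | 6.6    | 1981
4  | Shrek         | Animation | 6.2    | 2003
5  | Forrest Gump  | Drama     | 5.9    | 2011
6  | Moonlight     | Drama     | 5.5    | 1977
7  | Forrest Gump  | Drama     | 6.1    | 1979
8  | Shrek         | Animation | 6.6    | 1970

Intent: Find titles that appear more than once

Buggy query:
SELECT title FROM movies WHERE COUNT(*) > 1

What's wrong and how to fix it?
Bug: WHERE can't reference COUNT(*); aggregates are computed after WHERE

Fix: Group first, then use HAVING for the count condition

Corrected query:
SELECT title FROM movies GROUP BY title HAVING COUNT(*) > 1

Result:
title       
------------
Forrest Gump
Shrek       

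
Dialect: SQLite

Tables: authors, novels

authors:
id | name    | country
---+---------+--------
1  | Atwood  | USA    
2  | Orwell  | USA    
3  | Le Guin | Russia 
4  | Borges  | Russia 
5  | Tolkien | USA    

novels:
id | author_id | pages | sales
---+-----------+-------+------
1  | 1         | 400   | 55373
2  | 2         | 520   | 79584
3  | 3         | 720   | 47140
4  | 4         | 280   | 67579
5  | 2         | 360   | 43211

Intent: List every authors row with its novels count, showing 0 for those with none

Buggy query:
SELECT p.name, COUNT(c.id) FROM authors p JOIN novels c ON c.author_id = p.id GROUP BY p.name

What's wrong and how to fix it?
Bug: An inner join excludes parents with zero children

Fix: Switch to LEFT JOIN to retain unmatched parent rows

Corrected query:
SELECT p.name, COUNT(c.id) FROM authors p LEFT JOIN novels c ON c.author_id = p.id GROUP BY p.name

Result:
name    | COUNT(c.id)
--------+------------
Atwood  | 1          
Borges  | 1          
Le Guin | 1          
Orwell  | 2          
Tolkien | 0          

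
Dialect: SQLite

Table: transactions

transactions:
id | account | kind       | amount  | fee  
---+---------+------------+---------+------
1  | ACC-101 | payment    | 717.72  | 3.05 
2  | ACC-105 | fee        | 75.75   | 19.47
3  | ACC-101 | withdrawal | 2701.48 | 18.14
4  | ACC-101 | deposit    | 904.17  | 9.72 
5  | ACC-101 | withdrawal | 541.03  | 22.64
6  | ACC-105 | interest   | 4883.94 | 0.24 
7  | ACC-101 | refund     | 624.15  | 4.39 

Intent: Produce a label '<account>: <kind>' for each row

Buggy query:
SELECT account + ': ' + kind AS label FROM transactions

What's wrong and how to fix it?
Bug: SQLite uses || for string concatenation; + coerces text to numbers (yielding 0)

Fix: Use the || operator for string concatenation

Corrected query:
SELECT account || ': ' || kind AS label FROM transactions

Result:
label              
-------------------
ACC-101: payment   
ACC-105: fee       
ACC-101: withdrawal
ACC-101: deposit   
ACC-101: withdrawal
ACC-105: interest  
ACC-101: refund    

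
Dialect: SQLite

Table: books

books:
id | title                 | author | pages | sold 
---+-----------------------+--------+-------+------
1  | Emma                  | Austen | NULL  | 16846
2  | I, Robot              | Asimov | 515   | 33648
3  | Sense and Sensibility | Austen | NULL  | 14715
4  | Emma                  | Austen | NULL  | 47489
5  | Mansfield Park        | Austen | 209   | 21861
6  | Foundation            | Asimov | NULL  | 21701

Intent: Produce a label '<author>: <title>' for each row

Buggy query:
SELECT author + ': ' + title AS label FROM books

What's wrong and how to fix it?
Bug: SQLite uses || for string concatenation; + coerces text to numbers (yielding 0)

Fix: Use the || operator for string concatenation

Corrected query:
SELECT author || ': ' || title AS label FROM books

Result:
label                        
-----------------------------
Austen: Emma                 
Asimov: I, Robot             
Austen: Sense and Sensibility
Austen: Emma                 
Austen: Mansfield Park       
Asimov: Foundation           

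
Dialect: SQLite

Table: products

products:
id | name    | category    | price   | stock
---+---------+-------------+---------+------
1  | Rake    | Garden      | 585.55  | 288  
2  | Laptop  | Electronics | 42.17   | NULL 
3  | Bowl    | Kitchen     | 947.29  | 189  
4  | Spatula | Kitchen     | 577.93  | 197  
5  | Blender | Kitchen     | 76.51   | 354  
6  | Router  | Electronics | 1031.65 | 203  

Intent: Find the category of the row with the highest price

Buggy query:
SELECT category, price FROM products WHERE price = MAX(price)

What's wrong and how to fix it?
Bug: MAX(price) is an aggregate and cannot be used directly in WHERE

Fix: Wrap MAX in a scalar subquery so WHERE compares against a single value

Corrected query:
SELECT category, price FROM products WHERE price = (SELECT MAX(price) FROM products)

Result:
category    | price  
------------+--------
Electronics | 1031.65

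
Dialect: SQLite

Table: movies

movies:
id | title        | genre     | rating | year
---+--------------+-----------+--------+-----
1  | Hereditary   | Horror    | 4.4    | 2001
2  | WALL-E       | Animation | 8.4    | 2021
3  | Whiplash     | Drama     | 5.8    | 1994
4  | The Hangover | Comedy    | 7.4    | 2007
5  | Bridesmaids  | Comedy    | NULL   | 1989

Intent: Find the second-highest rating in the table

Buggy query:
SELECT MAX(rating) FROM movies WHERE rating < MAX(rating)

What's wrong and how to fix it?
Bug: The inner MAX is an aggregate inside WHERE, which is not allowed

Fix: Put the inner MAX in a scalar subquery

Corrected query:
SELECT MAX(rating) FROM movies WHERE rating < (SELECT MAX(rating) FROM movies)

Result:
MAX(rating)
-----------
7.4        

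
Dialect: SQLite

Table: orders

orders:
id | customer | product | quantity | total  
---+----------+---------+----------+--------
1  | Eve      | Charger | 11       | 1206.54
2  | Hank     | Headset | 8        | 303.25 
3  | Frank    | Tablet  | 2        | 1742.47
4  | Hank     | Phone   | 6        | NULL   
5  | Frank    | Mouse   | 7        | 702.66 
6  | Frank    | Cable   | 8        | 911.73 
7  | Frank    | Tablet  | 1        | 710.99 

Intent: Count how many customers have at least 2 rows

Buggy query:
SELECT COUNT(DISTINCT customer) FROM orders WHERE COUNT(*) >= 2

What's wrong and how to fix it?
Bug: COUNT(*) cannot appear in WHERE; the per-group count doesn't exist yet

Fix: Use a subquery that GROUPs and filters with HAVING, then count its rows

Corrected query:
SELECT COUNT(*) FROM (SELECT customer FROM orders GROUP BY customer HAVING COUNT(*) >= 2)

Result:
COUNT(*)
--------
2       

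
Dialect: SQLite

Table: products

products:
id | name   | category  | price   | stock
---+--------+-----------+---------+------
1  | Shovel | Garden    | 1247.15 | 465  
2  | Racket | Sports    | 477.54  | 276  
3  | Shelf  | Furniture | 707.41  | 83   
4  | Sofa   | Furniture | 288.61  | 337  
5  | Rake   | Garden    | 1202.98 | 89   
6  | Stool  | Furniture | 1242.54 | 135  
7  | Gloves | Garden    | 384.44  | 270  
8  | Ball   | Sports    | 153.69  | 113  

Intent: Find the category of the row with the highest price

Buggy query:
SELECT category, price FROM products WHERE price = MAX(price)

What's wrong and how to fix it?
Bug: MAX(price) is an aggregate and cannot be used directly in WHERE

Fix: Wrap MAX in a scalar subquery so WHERE compares against a single value

Corrected query:
SELECT category, price FROM products WHERE price = (SELECT MAX(price) FROM products)

Result:
category | price  
---------+--------
Garden   | 1247.15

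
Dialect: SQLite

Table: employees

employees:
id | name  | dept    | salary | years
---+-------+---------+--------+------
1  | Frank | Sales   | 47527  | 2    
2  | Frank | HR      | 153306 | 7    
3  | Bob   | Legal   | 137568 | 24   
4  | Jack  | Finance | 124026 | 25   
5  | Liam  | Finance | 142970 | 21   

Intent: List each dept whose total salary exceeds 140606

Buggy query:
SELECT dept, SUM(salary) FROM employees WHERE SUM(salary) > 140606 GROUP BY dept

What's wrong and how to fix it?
Bug: SUM(salary) is an aggregate, but WHERE filters rows before aggregation

Fix: Move the aggregate condition to a HAVING clause

Corrected query:
SELECT dept, SUM(salary) FROM employees GROUP BY dept HAVING SUM(salary) > 140606

Result:
dept    | SUM(salary)
--------+------------
Finance | 266996     
HR      | 153306     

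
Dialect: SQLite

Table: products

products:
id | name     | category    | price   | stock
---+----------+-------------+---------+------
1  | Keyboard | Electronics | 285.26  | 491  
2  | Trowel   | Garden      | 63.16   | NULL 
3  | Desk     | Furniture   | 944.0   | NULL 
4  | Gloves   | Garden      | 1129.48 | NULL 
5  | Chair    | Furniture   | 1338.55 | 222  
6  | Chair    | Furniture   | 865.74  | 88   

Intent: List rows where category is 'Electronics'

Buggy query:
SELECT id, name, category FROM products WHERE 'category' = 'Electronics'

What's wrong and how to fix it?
Bug: Single quotes denote string literals in SQL; the column name is being compared as a constant string

Fix: Reference the column as category without single quotes

Corrected query:
SELECT id, name, category FROM products WHERE category = 'Electronics'

Result:
id | name     | category   
---+----------+------------
1  | Keyboard | Electronics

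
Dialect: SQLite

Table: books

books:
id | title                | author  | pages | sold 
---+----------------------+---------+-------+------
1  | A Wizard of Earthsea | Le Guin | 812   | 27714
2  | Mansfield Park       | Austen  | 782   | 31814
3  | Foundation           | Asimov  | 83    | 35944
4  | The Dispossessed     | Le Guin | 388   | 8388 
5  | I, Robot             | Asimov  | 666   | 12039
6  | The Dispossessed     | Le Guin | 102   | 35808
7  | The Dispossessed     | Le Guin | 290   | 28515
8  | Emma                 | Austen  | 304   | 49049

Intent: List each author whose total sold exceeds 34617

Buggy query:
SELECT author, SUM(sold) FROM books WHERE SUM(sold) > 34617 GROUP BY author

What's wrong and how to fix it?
Bug: SUM(sold) is an aggregate, but WHERE filters rows before aggregation

Fix: Use HAVING (which filters groups after aggregation) instead of WHERE

Corrected query:
SELECT author, SUM(sold) FROM books GROUP BY author HAVING SUM(sold) > 34617

Result:
author  | SUM(sold)
--------+----------
Asimov  | 47983    
Austen  | 80863    
Le Guin | 100425   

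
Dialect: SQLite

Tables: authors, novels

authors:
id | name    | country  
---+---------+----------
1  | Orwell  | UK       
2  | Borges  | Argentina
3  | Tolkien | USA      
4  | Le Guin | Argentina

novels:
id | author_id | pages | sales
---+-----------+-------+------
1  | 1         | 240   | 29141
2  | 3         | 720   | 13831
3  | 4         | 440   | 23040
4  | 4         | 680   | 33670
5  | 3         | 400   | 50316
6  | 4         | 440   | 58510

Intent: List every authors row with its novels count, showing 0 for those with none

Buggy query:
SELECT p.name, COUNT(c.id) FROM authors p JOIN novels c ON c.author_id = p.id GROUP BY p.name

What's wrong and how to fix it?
Bug: INNER JOIN drops authors rows that have no matching novels rows

Fix: Switch to LEFT JOIN to retain unmatched parent rows

Corrected query:
SELECT p.name, COUNT(c.id) FROM authors p LEFT JOIN novels c ON c.author_id = p.id GROUP BY p.name

Result:
name    | COUNT(c.id)
--------+------------
Borges  | 0          
Le Guin | 3          
Orwell  | 1          
Tolkien | 2          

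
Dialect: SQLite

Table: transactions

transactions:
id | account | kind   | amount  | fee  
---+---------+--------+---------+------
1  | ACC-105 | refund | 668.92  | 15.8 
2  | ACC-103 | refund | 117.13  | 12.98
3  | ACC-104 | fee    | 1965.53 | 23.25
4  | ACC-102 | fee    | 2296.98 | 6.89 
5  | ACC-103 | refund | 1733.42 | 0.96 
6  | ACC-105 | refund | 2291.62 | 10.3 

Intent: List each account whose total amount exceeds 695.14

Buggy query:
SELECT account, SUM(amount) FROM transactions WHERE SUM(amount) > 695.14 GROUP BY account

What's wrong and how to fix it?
Bug: SUM(amount) is an aggregate, but WHERE filters rows before aggregation

Fix: Move the aggregate condition to a HAVING clause

Corrected query:
SELECT account, SUM(amount) FROM transactions GROUP BY account HAVING SUM(amount) > 695.14

Result:
account | SUM(amount)
--------+------------
ACC-102 | 2296.98    
ACC-103 | 1850.55    
ACC-104 | 1965.53    
ACC-105 | 2960.54    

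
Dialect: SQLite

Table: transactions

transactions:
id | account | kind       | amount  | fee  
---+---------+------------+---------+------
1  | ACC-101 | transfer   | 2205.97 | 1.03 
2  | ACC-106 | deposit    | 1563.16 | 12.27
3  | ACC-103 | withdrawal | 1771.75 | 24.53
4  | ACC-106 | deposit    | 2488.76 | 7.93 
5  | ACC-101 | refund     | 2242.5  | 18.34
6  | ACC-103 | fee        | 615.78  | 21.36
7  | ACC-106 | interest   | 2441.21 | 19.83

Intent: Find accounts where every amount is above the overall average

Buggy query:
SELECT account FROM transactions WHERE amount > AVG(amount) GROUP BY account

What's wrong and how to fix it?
Bug: AVG() is an aggregate; it can't sit directly in WHERE

Fix: Compute the overall average in a scalar subquery and compare each group's MIN against it in HAVING

Corrected query:
SELECT account FROM transactions GROUP BY account HAVING MIN(amount) > (SELECT AVG(amount) FROM transactions)

Result:
account
-------
ACC-101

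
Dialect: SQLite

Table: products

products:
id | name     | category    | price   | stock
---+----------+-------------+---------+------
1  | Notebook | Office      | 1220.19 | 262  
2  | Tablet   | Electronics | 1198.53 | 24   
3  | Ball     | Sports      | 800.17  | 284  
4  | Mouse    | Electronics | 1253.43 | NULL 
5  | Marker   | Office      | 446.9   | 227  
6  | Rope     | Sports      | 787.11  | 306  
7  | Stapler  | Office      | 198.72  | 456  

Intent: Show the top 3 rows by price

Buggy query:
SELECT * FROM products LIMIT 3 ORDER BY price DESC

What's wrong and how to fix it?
Bug: ORDER BY cannot follow LIMIT; LIMIT is the final clause

Fix: Sort with ORDER BY, then apply LIMIT

Corrected query:
SELECT * FROM products ORDER BY price DESC LIMIT 3

Result:
id | name     | category    | price   | stock
---+----------+-------------+---------+------
4  | Mouse    | Electronics | 1253.43 | NULL 
1  | Notebook | Office      | 1220.19 | 262  
2  | Tablet   | Electronics | 1198.53 | 24   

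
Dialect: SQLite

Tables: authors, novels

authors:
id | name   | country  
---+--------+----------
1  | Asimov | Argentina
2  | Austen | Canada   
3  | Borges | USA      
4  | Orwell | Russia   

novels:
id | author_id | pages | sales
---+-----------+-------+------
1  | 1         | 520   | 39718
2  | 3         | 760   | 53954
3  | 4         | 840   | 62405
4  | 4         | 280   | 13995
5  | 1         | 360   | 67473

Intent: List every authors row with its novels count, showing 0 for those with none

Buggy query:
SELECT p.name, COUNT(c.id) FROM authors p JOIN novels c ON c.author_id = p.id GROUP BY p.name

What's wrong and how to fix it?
Bug: An inner join excludes parents with zero children

Fix: Use LEFT JOIN so parents without children still appear (COUNT(c.id) gives 0)

Corrected query:
SELECT p.name, COUNT(c.id) FROM authors p LEFT JOIN novels c ON c.author_id = p.id GROUP BY p.name

Result:
name   | COUNT(c.id)
-------+------------
Asimov | 2          
Austen | 0          
Borges | 1          
Orwell | 2          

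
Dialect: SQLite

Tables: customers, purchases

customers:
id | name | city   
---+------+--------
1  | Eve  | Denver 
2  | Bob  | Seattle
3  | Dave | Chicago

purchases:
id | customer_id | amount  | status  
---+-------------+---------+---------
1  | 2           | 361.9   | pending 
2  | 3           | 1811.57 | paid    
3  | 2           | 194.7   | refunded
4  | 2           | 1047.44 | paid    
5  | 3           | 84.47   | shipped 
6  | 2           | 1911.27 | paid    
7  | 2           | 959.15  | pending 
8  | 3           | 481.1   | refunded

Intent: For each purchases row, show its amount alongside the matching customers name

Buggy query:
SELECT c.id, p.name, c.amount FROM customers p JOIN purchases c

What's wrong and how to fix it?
Bug: Missing join condition: each purchases row is matched to all customers rows instead of just its own

Fix: Add ON c.customer_id = p.id to the JOIN

Corrected query:
SELECT c.id, p.name, c.amount FROM customers p JOIN purchases c ON c.customer_id = p.id

Result:
id | name | amount 
---+------+--------
1  | Bob  | 361.9  
2  | Dave | 1811.57
3  | Bob  | 194.7  
4  | Bob  | 1047.44
5  | Dave | 84.47  
6  | Bob  | 1911.27
7  | Bob  | 959.15 
8  | Dave | 481.1  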